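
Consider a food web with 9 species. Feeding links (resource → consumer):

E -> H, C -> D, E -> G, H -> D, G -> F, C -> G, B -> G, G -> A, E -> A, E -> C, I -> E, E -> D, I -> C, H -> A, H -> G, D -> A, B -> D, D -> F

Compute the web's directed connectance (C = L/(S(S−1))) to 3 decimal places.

The web has S = 9 species and L = 18 feeding links.
C = L / (S(S−1)) = 18 / 72 = 0.2500 ≈ 0.250.

C = 0.250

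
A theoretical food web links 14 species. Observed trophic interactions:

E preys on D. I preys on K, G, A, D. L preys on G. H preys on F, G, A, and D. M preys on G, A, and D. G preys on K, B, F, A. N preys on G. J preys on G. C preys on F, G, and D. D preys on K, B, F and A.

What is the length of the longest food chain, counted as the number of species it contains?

3 species

One longest chain: F → D → H.
It has 3 species and 2 links.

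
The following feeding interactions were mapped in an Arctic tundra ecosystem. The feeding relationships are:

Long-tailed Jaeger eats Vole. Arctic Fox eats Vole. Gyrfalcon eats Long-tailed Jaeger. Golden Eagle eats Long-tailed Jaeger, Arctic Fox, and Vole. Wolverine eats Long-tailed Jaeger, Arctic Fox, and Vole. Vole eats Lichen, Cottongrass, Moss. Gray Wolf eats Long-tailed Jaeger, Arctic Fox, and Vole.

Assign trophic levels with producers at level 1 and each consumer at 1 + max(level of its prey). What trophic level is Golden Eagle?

Cottongrass is a producer → level 1.
Vole eats Cottongrass (level 1); other prey at levels: Lichen 1, Moss 1 → level 2.
Arctic Fox eats Vole → level 3.
Golden Eagle eats Arctic Fox (level 3); other prey at levels: Vole 2, Long-tailed Jaeger 3 → level 4.

Trophic level 4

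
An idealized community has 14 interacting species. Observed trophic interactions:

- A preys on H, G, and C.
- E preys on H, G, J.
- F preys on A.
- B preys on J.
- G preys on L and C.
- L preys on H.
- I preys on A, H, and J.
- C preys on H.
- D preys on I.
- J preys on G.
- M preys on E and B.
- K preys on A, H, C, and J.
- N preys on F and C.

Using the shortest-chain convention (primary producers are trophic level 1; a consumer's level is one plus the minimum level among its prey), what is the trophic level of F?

H is a producer → level 1.
A eats H → level 2.
F eats A → level 3.
No prey of F is below level 2, so 3 is the minimum.

Trophic level 3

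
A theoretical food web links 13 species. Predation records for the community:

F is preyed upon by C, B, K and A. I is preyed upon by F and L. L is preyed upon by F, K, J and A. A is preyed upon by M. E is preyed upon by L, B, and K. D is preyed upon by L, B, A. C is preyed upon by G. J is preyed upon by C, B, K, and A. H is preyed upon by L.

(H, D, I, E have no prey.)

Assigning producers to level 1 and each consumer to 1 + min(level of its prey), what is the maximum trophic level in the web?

4

Producers (level 1): H, D, I, E.
Following each consumer down to its lowest-level prey: I → F → C → G (levels 1 through 4).
All prey of G (C 3) are at level 3 or above, so G is at level 1 + 3 = 4.
Every consumer has at least one prey at level 3 or below, so none exceeds level 4.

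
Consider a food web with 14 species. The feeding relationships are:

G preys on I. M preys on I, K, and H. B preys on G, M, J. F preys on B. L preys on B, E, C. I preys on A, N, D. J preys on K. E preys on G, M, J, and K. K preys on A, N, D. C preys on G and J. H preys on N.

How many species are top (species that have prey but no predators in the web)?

Top species (has prey, but nothing eats it): F, L.
Count: 2.

2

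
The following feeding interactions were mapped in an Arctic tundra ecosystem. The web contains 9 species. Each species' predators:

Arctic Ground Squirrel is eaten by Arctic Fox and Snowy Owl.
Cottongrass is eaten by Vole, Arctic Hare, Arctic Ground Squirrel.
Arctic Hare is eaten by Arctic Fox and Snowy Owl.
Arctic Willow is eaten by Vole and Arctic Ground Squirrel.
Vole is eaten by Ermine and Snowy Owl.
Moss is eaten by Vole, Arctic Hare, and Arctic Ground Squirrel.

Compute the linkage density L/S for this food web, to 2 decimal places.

L/S = 1.56

There are L = 14 links among S = 9 species.
L/S = 14/9 = 1.5556 ≈ 1.56.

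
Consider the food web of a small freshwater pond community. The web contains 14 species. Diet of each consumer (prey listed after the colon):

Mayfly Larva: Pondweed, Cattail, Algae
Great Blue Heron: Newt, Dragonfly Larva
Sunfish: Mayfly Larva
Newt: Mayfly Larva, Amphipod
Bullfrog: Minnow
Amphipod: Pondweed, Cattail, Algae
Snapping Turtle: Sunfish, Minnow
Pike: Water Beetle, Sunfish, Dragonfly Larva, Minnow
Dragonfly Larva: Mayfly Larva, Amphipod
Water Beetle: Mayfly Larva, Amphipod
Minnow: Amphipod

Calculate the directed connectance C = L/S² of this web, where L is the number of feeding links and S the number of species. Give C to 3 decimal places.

C = 0.117

The web has S = 14 species and L = 23 feeding links.
C = L / S² = 23 / 196 = 0.1173 ≈ 0.117.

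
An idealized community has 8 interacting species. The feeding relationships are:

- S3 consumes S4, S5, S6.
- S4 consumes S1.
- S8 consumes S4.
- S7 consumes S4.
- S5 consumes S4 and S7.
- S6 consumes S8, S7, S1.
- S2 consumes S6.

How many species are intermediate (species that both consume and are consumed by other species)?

Intermediate species (has both prey and predators): S4, S7, S8, S6, S5.
Count: 5.

5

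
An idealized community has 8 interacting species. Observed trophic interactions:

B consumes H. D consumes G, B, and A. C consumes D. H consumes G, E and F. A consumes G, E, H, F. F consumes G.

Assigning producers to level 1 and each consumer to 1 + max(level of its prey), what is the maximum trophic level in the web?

Producers (level 1): G, E.
G → F → H → B → D → C gives C level 6.
No species has a prey at level 6, so no species reaches level 7.

6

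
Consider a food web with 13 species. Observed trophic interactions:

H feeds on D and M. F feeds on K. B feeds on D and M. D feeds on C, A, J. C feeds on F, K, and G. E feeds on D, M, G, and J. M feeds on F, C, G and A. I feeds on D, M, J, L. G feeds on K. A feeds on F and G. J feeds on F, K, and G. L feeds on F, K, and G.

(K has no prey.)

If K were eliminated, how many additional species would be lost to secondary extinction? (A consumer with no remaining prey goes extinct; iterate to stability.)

12

Remove K.
Round 1: F (all prey gone), G (all prey gone) → extinct.
Round 2: C (all prey gone), L (all prey gone), J (all prey gone), A (all prey gone) → extinct.
Round 3: D (all prey gone), M (all prey gone) → extinct.
Round 4: B (all prey gone), H (all prey gone), I (all prey gone), E (all prey gone) → extinct.
No further losses. Total secondary extinctions: 12.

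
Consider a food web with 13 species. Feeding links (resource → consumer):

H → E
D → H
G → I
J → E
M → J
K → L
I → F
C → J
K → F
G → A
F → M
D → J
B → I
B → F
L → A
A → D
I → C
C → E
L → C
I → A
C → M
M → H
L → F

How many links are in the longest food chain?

One longest chain: K → L → F → M → H → E.
It has 6 species and 5 links.

5 links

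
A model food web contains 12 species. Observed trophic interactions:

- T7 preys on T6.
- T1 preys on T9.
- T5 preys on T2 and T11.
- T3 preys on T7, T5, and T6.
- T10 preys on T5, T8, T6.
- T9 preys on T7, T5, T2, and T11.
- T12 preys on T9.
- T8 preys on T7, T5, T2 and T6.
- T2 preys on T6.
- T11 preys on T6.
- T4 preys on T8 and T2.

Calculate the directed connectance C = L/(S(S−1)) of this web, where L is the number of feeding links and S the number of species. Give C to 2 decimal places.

C = 0.17

The web has S = 12 species and L = 23 feeding links.
C = L / (S(S−1)) = 23 / 132 = 0.1742 ≈ 0.17.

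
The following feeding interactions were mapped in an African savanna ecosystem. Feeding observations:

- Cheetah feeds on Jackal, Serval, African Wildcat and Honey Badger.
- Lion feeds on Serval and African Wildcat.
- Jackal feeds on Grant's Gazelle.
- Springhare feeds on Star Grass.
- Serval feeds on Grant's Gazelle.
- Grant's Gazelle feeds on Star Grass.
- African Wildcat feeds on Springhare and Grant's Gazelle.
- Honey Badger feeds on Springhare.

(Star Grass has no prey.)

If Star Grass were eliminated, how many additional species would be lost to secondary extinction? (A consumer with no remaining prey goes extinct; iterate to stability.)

8

Remove Star Grass.
Round 1: Grant's Gazelle (all prey gone), Springhare (all prey gone) → extinct.
Round 2: Jackal (all prey gone), Serval (all prey gone), African Wildcat (all prey gone), Honey Badger (all prey gone) → extinct.
Round 3: Cheetah (all prey gone), Lion (all prey gone) → extinct.
No further losses. Total secondary extinctions: 8.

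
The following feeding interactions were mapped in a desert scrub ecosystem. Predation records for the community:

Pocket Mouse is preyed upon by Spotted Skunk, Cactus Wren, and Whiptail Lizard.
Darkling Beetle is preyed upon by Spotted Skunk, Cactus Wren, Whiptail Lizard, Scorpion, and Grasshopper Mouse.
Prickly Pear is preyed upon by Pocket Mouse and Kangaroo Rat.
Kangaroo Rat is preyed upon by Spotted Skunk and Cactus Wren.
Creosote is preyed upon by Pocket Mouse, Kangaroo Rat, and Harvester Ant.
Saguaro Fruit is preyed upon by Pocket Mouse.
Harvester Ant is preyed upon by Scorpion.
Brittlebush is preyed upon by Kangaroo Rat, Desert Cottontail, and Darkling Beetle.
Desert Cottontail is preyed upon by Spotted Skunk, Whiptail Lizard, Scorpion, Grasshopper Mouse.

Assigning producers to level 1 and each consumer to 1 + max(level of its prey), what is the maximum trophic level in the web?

Producers (level 1): Brittlebush, Prickly Pear, Saguaro Fruit, Creosote.
Prickly Pear → Pocket Mouse → Whiptail Lizard gives Whiptail Lizard level 3.
No species has a prey at level 3, so no species reaches level 4.

3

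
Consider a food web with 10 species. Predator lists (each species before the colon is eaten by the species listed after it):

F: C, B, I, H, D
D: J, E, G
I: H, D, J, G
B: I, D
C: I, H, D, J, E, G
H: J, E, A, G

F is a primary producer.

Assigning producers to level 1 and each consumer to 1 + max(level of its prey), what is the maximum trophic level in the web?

Producers (level 1): F.
F → C → I → H → G gives G level 5.
No species has a prey at level 5, so no species reaches level 6.

5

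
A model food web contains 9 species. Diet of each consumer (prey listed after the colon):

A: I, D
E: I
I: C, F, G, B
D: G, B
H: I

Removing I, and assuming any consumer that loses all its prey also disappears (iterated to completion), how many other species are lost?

Remove I.
Round 1: E (all prey gone), H (all prey gone) → extinct.
No further losses. Total secondary extinctions: 2.

2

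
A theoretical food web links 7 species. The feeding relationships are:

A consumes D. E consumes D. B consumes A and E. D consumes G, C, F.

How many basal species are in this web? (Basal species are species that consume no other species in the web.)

3

Basal species (no prey listed): C, G, F.
Count: 3.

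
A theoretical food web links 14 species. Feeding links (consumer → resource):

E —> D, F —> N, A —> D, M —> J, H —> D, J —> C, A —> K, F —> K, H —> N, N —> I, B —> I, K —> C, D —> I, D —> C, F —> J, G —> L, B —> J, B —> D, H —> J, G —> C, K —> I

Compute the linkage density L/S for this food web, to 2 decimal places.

There are L = 21 links among S = 14 species.
L/S = 21/14 = 1.5000 ≈ 1.50.

L/S = 1.50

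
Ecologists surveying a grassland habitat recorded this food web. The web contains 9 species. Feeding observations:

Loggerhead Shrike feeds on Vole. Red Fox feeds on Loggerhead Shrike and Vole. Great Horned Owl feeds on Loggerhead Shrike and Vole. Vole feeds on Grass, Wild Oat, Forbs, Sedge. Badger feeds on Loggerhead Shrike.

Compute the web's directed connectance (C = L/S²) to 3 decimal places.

The web has S = 9 species and L = 10 feeding links.
C = L / S² = 10 / 81 = 0.1235 ≈ 0.123.

C = 0.123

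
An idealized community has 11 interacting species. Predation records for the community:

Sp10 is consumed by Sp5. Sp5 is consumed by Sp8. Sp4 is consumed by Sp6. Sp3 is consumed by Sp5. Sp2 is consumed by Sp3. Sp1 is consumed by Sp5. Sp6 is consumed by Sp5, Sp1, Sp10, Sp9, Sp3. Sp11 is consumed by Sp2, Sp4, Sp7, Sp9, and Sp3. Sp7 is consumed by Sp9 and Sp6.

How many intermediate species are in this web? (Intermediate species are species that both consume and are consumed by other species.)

8

Intermediate species (has both prey and predators): Sp2, Sp7, Sp4, Sp6, Sp10, Sp1, Sp3, Sp5.
Count: 8.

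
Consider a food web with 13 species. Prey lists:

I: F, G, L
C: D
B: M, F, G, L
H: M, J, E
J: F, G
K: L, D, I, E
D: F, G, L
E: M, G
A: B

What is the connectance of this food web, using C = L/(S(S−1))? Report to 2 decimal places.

The web has S = 13 species and L = 23 feeding links.
C = L / (S(S−1)) = 23 / 156 = 0.1474 ≈ 0.15.

C = 0.15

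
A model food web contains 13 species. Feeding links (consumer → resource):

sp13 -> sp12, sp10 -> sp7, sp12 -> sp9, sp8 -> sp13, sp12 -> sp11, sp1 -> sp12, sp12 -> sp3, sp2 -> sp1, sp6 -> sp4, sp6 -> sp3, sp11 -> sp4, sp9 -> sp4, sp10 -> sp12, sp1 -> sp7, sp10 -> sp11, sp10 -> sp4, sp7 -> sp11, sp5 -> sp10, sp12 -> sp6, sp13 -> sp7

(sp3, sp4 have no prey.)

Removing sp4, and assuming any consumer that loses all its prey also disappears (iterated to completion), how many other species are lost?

3

Remove sp4.
Round 1: sp9 (all prey gone), sp11 (all prey gone) → extinct.
Round 2: sp7 (all prey gone) → extinct.
No further losses. Total secondary extinctions: 3.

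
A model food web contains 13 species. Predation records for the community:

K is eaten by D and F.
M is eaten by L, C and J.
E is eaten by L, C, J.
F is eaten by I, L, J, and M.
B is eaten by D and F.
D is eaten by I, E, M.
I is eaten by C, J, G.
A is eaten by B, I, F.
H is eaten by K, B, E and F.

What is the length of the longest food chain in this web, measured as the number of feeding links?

4 links

One longest chain: H → K → D → M → L.
It has 5 species and 4 links.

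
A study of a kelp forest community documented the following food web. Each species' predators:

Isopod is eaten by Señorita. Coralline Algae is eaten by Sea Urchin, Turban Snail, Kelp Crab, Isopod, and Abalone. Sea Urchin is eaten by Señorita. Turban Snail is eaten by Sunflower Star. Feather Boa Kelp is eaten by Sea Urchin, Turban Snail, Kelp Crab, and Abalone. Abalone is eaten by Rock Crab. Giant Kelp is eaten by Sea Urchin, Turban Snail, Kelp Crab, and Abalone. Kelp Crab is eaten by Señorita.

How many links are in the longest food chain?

2 links

One longest chain: Feather Boa Kelp → Kelp Crab → Señorita.
It has 3 species and 2 links.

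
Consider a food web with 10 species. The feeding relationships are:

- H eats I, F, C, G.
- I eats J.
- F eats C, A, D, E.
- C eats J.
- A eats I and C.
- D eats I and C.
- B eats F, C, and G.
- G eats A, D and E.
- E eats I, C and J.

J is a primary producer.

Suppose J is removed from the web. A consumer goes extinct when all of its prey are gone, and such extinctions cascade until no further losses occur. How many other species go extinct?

9

Remove J.
Round 1: I (all prey gone), C (all prey gone) → extinct.
Round 2: A (all prey gone), D (all prey gone), E (all prey gone) → extinct.
Round 3: G (all prey gone), F (all prey gone) → extinct.
Round 4: H (all prey gone), B (all prey gone) → extinct.
No further losses. Total secondary extinctions: 9.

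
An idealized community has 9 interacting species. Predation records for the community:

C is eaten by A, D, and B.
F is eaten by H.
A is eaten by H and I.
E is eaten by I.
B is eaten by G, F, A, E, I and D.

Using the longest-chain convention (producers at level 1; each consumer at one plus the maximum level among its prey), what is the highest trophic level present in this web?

Producers (level 1): C.
C → B → A → I gives I level 4.
No species has a prey at level 4, so no species reaches level 5.

4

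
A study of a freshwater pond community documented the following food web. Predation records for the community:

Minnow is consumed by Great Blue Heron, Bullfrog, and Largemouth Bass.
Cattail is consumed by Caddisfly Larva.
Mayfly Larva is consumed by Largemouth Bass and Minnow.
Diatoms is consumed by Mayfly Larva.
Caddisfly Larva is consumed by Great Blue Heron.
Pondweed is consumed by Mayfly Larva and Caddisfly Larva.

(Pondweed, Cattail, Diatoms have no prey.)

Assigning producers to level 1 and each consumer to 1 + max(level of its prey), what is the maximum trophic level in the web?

4

Producers (level 1): Pondweed, Cattail, Diatoms.
Pondweed → Mayfly Larva → Minnow → Great Blue Heron gives Great Blue Heron level 4.
No species has a prey at level 4, so no species reaches level 5.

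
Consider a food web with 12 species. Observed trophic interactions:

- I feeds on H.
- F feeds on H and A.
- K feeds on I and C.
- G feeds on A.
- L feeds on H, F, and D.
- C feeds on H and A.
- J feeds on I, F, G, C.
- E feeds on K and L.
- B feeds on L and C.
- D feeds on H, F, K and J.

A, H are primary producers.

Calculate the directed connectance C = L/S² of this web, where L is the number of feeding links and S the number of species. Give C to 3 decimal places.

The web has S = 12 species and L = 23 feeding links.
C = L / S² = 23 / 144 = 0.1597 ≈ 0.160.

C = 0.160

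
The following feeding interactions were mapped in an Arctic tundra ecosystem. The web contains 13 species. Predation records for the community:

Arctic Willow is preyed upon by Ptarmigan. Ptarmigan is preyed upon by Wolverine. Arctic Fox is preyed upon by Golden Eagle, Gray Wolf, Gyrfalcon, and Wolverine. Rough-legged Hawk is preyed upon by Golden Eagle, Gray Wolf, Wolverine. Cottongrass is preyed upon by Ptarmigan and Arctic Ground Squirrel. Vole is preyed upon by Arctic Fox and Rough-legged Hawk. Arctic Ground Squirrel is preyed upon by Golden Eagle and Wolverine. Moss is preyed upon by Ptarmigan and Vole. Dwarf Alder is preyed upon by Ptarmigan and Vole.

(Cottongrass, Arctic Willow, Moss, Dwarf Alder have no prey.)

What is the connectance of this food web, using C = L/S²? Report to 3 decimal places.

The web has S = 13 species and L = 19 feeding links.
C = L / S² = 19 / 169 = 0.1124 ≈ 0.112.

C = 0.112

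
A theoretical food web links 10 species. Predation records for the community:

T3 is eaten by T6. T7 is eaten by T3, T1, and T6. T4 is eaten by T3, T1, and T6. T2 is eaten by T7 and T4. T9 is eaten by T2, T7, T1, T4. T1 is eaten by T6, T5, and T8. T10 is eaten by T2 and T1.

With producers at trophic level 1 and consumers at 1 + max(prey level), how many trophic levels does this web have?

Producers (level 1): T9, T10.
T9 → T2 → T7 → T1 → T8 gives T8 level 5.
No species has a prey at level 5, so no species reaches level 6.

5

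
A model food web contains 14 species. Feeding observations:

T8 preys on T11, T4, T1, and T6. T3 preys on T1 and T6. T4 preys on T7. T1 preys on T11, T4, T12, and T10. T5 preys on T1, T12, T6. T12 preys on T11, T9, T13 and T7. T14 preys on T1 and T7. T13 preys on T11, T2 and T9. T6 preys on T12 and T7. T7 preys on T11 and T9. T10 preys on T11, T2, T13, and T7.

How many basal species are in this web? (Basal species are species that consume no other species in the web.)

Basal species (no prey listed): T11, T2, T9.
Count: 3.

3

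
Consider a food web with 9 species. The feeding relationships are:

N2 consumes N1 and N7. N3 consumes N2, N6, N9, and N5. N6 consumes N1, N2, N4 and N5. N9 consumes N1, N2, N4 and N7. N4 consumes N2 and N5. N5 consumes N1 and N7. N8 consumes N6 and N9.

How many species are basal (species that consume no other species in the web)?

2

Basal species (no prey listed): N7, N1.
Count: 2.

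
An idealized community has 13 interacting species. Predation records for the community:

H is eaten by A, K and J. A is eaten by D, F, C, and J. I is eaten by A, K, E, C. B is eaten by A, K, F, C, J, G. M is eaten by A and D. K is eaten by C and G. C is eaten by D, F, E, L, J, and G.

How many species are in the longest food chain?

4 species

One longest chain: I → K → C → J.
It has 4 species and 3 links.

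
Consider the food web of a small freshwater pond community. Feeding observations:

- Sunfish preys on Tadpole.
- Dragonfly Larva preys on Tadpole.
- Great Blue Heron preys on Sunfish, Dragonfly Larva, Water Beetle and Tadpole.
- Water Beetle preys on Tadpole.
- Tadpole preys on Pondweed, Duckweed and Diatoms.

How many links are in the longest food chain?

One longest chain: Diatoms → Tadpole → Sunfish → Great Blue Heron.
It has 4 species and 3 links.

3 links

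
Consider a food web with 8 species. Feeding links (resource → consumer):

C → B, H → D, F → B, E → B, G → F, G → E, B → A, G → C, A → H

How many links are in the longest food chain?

One longest chain: G → E → B → A → H → D.
It has 6 species and 5 links.

5 links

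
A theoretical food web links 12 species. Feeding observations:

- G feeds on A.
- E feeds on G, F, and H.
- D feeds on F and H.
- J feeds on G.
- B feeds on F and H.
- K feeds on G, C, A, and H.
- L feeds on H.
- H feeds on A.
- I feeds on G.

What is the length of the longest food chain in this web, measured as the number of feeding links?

2 links

One longest chain: A → H → K.
It has 3 species and 2 links.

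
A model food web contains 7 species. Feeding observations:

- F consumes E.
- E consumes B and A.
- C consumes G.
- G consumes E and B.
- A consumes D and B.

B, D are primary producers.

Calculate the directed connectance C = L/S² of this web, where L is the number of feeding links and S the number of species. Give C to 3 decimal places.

C = 0.163

The web has S = 7 species and L = 8 feeding links.
C = L / S² = 8 / 49 = 0.1633 ≈ 0.163.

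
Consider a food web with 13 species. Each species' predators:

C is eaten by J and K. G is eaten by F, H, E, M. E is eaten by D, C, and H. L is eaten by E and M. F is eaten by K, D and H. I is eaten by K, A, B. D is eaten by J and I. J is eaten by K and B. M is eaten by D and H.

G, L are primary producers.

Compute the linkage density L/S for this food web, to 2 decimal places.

There are L = 23 links among S = 13 species.
L/S = 23/13 = 1.7692 ≈ 1.77.

L/S = 1.77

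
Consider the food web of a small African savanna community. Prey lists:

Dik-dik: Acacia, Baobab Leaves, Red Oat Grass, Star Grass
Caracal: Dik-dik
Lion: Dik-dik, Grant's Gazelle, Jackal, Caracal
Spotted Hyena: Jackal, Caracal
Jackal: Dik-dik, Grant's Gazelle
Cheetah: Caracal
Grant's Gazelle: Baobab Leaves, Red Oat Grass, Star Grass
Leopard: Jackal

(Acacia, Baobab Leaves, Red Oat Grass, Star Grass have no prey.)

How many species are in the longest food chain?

One longest chain: Acacia → Dik-dik → Caracal → Cheetah.
It has 4 species and 3 links.

4 species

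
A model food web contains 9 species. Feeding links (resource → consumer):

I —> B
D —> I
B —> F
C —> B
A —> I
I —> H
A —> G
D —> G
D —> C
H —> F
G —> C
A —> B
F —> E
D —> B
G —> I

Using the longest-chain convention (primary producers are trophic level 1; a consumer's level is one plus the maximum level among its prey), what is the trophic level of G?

A is a producer → level 1.
G eats A (level 1); other prey at levels: D 1 → level 2.

Trophic level 2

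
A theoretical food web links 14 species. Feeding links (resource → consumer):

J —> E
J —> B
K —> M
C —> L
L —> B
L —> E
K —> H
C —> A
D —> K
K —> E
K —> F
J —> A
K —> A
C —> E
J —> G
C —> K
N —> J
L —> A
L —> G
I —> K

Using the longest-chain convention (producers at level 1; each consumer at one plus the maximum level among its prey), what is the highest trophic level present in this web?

Producers (level 1): C, N, I, D.
C → K → H gives H level 3.
No species has a prey at level 3, so no species reaches level 4.

3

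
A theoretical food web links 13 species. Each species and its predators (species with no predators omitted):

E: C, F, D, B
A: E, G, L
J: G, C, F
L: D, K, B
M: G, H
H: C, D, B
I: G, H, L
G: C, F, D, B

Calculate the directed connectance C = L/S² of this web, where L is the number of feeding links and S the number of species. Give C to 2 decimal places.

C = 0.15

The web has S = 13 species and L = 25 feeding links.
C = L / S² = 25 / 169 = 0.1479 ≈ 0.15.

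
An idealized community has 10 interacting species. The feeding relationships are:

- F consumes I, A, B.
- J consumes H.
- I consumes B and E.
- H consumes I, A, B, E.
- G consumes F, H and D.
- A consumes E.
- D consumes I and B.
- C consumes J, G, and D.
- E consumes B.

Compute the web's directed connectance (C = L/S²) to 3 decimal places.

The web has S = 10 species and L = 20 feeding links.
C = L / S² = 20 / 100 = 0.2000 ≈ 0.200.

C = 0.200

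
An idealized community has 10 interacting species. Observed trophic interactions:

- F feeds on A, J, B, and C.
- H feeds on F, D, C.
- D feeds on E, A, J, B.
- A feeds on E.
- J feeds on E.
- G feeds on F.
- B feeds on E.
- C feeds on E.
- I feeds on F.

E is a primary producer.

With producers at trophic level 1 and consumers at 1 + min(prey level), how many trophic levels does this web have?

Producers (level 1): E.
Following each consumer down to its lowest-level prey: E → B → F → G (levels 1 through 4).
All prey of G (F 3) are at level 3 or above, so G is at level 1 + 3 = 4.
Every consumer has at least one prey at level 3 or below, so none exceeds level 4.

4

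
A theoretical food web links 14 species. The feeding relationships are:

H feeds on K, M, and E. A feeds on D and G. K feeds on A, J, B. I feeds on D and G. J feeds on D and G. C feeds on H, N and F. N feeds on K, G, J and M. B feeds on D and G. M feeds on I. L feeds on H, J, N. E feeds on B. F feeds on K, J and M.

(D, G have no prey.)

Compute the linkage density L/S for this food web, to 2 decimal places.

There are L = 29 links among S = 14 species.
L/S = 29/14 = 2.0714 ≈ 2.07.

L/S = 2.07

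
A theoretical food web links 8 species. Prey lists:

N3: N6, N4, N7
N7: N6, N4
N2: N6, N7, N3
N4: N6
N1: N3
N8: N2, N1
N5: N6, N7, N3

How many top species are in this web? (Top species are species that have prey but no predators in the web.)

2

Top species (has prey, but nothing eats it): N5, N8.
Count: 2.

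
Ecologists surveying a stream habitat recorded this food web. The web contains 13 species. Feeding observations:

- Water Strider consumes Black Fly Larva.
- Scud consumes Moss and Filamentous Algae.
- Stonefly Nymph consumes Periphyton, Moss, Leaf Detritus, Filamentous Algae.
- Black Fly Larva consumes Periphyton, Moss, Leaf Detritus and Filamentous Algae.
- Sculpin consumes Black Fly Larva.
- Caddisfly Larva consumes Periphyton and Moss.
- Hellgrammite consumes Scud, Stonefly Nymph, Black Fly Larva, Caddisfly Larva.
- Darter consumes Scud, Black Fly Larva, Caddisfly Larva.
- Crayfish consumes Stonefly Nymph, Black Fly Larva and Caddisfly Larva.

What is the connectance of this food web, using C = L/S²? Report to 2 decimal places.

The web has S = 13 species and L = 24 feeding links.
C = L / S² = 24 / 169 = 0.1420 ≈ 0.14.

C = 0.14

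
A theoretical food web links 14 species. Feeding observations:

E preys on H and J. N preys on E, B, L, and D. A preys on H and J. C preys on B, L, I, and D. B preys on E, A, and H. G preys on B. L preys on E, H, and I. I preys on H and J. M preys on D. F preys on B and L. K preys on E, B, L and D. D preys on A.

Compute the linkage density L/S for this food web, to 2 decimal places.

There are L = 29 links among S = 14 species.
L/S = 29/14 = 2.0714 ≈ 2.07.

L/S = 2.07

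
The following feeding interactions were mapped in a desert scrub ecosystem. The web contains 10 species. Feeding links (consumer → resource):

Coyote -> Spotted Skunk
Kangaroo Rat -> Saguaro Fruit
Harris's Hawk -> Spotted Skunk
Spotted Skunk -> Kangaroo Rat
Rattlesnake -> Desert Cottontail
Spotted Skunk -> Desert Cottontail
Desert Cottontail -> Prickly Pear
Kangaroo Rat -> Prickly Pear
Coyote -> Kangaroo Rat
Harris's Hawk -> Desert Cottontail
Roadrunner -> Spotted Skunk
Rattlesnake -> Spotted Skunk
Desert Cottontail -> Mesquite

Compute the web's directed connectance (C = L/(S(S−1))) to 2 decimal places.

C = 0.14

The web has S = 10 species and L = 13 feeding links.
C = L / (S(S−1)) = 13 / 90 = 0.1444 ≈ 0.14.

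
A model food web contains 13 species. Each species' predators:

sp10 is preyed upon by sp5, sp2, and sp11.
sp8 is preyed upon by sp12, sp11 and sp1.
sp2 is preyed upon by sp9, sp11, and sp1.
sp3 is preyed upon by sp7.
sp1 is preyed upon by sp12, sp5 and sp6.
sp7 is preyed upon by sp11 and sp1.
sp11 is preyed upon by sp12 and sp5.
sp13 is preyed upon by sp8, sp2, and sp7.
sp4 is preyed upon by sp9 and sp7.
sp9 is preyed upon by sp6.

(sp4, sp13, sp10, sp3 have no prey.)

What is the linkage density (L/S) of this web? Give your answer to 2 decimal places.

L/S = 1.77

There are L = 23 links among S = 13 species.
L/S = 23/13 = 1.7692 ≈ 1.77.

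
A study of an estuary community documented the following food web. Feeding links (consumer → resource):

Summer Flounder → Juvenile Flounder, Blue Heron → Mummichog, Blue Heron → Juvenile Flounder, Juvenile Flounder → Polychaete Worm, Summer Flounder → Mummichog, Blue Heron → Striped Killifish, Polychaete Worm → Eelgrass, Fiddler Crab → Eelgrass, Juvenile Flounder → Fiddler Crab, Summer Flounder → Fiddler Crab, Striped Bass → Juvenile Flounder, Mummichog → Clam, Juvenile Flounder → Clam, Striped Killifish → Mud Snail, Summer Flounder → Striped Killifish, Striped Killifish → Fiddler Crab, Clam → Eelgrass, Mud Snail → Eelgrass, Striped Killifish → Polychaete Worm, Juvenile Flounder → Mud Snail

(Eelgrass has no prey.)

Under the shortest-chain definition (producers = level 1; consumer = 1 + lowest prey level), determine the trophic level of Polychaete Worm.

Eelgrass is a producer → level 1.
Polychaete Worm eats Eelgrass → level 2.

Trophic level 2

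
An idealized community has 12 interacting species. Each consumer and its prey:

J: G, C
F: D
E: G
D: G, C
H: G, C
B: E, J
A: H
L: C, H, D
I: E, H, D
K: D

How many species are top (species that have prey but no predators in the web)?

Top species (has prey, but nothing eats it): F, I, B, K, L, A.
Count: 6.

6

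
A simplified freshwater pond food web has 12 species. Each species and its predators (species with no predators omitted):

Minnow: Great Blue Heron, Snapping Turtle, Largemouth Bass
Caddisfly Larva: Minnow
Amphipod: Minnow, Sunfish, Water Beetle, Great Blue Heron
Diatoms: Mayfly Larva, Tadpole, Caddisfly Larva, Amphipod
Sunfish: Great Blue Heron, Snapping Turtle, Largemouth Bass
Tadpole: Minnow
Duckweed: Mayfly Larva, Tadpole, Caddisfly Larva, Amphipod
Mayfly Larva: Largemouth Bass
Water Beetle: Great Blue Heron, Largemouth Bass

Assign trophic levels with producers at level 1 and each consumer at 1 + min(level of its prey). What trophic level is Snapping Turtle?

Diatoms is a producer → level 1.
Tadpole eats Diatoms → level 2.
Minnow eats Tadpole → level 3.
Snapping Turtle eats Minnow → level 4.
No prey of Snapping Turtle is below level 3, so 4 is the minimum.

Trophic level 4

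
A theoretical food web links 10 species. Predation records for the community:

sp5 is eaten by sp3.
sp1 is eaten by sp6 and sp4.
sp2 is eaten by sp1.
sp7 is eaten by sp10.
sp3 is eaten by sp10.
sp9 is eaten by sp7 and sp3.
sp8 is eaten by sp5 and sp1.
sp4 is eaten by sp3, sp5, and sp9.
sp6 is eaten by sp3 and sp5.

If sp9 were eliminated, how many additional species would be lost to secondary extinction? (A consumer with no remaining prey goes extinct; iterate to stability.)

Remove sp9.
Round 1: sp7 (all prey gone) → extinct.
No further losses. Total secondary extinctions: 1.

1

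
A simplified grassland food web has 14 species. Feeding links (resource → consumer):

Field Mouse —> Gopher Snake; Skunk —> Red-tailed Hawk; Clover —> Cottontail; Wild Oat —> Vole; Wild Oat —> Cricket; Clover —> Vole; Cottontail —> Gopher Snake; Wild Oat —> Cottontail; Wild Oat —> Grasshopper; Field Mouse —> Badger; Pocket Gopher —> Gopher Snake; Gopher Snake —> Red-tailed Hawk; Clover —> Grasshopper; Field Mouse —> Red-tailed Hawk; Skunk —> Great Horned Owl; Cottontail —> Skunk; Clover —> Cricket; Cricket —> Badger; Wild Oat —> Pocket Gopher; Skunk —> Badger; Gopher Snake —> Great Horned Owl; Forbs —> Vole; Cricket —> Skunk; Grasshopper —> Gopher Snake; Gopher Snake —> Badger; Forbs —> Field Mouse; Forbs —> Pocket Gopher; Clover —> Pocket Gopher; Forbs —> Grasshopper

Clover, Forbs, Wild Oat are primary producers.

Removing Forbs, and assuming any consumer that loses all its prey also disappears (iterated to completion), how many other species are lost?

1

Remove Forbs.
Round 1: Field Mouse (all prey gone) → extinct.
No further losses. Total secondary extinctions: 1.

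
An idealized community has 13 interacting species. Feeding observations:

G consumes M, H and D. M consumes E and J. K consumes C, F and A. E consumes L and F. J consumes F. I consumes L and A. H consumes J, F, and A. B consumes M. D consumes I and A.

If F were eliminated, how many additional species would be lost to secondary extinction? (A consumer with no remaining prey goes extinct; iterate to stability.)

Remove F.
Round 1: J (all prey gone) → extinct.
No further losses. Total secondary extinctions: 1.

1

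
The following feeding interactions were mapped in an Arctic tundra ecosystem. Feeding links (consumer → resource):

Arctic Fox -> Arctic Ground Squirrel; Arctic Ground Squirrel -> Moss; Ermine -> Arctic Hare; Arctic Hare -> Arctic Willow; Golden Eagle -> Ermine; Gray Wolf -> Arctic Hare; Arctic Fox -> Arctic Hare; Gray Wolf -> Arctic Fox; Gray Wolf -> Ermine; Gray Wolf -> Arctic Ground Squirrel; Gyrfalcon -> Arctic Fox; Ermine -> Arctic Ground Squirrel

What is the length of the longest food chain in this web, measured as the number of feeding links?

One longest chain: Moss → Arctic Ground Squirrel → Ermine → Golden Eagle.
It has 4 species and 3 links.

3 links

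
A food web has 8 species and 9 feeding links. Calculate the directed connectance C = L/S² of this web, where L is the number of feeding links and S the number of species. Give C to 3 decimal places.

The web has S = 8 species and L = 9 feeding links.
C = L / S² = 9 / 64 = 0.1406 ≈ 0.141.

C = 0.141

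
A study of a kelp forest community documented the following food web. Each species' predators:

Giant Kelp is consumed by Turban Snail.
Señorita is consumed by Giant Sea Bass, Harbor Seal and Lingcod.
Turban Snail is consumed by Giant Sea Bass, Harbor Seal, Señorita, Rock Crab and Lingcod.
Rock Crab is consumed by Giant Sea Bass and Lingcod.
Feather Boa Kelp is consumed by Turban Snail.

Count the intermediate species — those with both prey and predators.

Intermediate species (has both prey and predators): Turban Snail, Señorita, Rock Crab.
Count: 3.

3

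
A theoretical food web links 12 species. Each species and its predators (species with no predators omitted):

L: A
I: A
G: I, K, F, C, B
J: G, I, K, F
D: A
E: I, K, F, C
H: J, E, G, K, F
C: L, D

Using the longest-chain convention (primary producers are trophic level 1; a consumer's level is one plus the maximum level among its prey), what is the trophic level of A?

Trophic level 6

H is a producer → level 1.
J eats H → level 2.
G eats J (level 2); other prey at levels: H 1 → level 3.
C eats G (level 3); other prey at levels: E 2 → level 4.
L eats C → level 5.
A eats L (level 5); other prey at levels: I 4, D 5 → level 6.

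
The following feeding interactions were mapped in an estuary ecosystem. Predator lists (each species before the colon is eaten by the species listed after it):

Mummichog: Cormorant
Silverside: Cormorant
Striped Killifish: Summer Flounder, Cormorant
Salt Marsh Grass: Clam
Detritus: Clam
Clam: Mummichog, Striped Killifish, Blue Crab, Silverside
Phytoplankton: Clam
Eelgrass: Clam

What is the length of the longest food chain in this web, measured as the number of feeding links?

3 links

One longest chain: Phytoplankton → Clam → Striped Killifish → Summer Flounder.
It has 4 species and 3 links.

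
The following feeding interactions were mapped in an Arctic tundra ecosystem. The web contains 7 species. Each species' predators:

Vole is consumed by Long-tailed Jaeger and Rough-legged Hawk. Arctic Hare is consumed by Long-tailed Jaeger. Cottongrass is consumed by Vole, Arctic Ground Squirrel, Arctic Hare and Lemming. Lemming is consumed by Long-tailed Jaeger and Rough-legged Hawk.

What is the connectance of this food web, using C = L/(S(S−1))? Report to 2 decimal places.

C = 0.21

The web has S = 7 species and L = 9 feeding links.
C = L / (S(S−1)) = 9 / 42 = 0.2143 ≈ 0.21.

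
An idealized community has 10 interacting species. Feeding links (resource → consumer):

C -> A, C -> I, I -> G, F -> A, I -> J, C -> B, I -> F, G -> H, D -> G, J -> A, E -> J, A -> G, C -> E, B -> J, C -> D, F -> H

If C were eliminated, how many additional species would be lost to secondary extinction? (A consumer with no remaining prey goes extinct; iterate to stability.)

Remove C.
Round 1: D (all prey gone), E (all prey gone), B (all prey gone), I (all prey gone) → extinct.
Round 2: F (all prey gone), J (all prey gone) → extinct.
Round 3: A (all prey gone) → extinct.
Round 4: G (all prey gone) → extinct.
Round 5: H (all prey gone) → extinct.
No further losses. Total secondary extinctions: 9.

9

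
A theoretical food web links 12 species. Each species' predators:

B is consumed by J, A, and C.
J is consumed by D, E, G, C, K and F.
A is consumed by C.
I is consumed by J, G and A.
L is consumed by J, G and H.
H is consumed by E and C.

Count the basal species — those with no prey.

3

Basal species (no prey listed): I, B, L.
Count: 3.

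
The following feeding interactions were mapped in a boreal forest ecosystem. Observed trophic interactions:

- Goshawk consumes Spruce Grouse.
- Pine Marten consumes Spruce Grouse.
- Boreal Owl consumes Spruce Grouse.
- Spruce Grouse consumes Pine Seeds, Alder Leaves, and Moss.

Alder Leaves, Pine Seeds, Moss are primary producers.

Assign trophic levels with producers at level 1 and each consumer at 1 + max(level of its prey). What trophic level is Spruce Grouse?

Alder Leaves is a producer → level 1.
Spruce Grouse eats Alder Leaves (level 1); other prey at levels: Pine Seeds 1, Moss 1 → level 2.

Trophic level 2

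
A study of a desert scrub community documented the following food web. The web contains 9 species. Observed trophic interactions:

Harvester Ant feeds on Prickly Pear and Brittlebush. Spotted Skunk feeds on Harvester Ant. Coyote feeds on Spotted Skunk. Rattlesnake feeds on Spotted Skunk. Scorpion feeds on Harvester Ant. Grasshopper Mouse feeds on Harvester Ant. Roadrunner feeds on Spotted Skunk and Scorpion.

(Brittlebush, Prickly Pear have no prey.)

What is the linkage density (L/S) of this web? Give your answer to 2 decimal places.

There are L = 9 links among S = 9 species.
L/S = 9/9 = 1.0000 ≈ 1.00.

L/S = 1.00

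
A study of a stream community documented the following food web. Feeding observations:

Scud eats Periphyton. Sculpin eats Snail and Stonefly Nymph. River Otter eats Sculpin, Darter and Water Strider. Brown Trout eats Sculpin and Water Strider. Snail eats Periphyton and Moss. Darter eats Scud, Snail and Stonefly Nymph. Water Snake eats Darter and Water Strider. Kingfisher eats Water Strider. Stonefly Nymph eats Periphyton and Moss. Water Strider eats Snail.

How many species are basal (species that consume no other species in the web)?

2

Basal species (no prey listed): Periphyton, Moss.
Count: 2.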